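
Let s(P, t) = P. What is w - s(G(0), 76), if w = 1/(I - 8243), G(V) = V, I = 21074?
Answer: 1/12831 ≈ 7.7936e-5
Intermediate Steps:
w = 1/12831 (w = 1/(21074 - 8243) = 1/12831 ≈ 7.7936e-5)
w - s(G(0), 76) = 1/12831 - 1*0 = 1/12831 + 0 = 1/12831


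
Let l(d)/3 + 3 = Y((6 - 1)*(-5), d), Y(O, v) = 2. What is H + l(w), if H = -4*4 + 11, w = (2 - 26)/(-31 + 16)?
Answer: -8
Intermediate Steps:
w = 8/5 (w = -24/(-15) = -24*(-1/15) = 8/5 ≈ 1.6000)
l(d) = -3 (l(d) = -9 + 3*2 = -9 + 6 = -3)
H = -5 (H = -16 + 11 = -5)
H + l(w) = -5 - 3 = -8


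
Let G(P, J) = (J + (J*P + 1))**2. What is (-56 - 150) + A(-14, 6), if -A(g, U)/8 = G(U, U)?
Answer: -14998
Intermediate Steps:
G(P, J) = (1 + J + J*P)**2 (G(P, J) = (J + (1 + J*P))**2 = (1 + J + J*P)**2)
A(g, U) = -8*(1 + U + U**2)**2 (A(g, U) = -8*(1 + U + U*U)**2 = -8*(1 + U + U**2)**2)
(-56 - 150) + A(-14, 6) = (-56 - 150) - 8*(1 + 6 + 6**2)**2 = -206 - 8*(1 + 6 + 36)**2 = -206 - 8*43**2 = -206 - 8*1849 = -206 - 14792 = -14998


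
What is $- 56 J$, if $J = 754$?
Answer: $-42224$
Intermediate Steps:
$- 56 J = \left(-56\right) 754 = -42224$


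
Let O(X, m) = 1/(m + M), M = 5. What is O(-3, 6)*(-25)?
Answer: -25/11 ≈ -2.2727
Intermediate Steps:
O(X, m) = 1/(5 + m) (O(X, m) = 1/(m + 5) = 1/(5 + m))
O(-3, 6)*(-25) = -25/(5 + 6) = -25/11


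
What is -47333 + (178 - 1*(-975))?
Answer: -46180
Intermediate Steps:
-47333 + (178 - 1*(-975)) = -47333 + (178 + 975) = -47333 + 1153 = -46180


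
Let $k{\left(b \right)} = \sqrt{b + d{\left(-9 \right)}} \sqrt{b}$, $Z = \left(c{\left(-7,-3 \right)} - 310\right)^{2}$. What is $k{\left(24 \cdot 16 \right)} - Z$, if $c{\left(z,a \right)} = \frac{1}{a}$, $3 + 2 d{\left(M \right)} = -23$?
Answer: $- \frac{866761}{9} + 8 \sqrt{2226} \approx -95929.0$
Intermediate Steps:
$d{\left(M \right)} = -13$ ($d{\left(M \right)} = - \frac{3}{2} + \frac{1}{2} \left(-23\right) = - \frac{3}{2} - \frac{23}{2} = -13$)
$Z = \frac{866761}{9}$ ($Z = \left(\frac{1}{-3} - 310\right)^{2} = \left(- \frac{1}{3} - 310\right)^{2} = \left(- \frac{931}{3}\right)^{2} = \frac{866761}{9} \approx 96307.0$)
$k{\left(b \right)} = \sqrt{b} \sqrt{-13 + b}$ ($k{\left(b \right)} = \sqrt{b - 13} \sqrt{b} = \sqrt{-13 + b} \sqrt{b} = \sqrt{b} \sqrt{-13 + b}$)
$k{\left(24 \cdot 16 \right)} - Z = \sqrt{24 \cdot 16} \sqrt{-13 + 24 \cdot 16} - \frac{866761}{9} = \sqrt{384} \sqrt{-13 + 384} - \frac{866761}{9} = 8 \sqrt{6} \sqrt{371} - \frac{866761}{9} = 8 \sqrt{2226} - \frac{866761}{9} = - \frac{866761}{9} + 8 \sqrt{2226}$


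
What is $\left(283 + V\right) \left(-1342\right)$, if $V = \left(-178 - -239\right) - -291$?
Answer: $-852170$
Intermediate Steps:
$V = 352$ ($V = \left(-178 + 239\right) + 291 = 61 + 291 = 352$)
$\left(283 + V\right) \left(-1342\right) = \left(283 + 352\right) \left(-1342\right) = 635 \left(-1342\right) = -852170$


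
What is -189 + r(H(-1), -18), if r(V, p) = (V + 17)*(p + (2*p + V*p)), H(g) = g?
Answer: -765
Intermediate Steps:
r(V, p) = (17 + V)*(3*p + V*p)
-189 + r(H(-1), -18) = -189 - 18*(51 + (-1)² + 20*(-1)) = -189 - 18*(51 + 1 - 20) = -189 - 18*32 = -189 - 576 = -765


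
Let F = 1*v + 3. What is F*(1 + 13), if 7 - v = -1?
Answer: 154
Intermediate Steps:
v = 8 (v = 7 - 1*(-1) = 7 + 1 = 8)
F = 11 (F = 1*8 + 3 = 8 + 3 = 11)
F*(1 + 13) = 11*(1 + 13) = 11*14 = 154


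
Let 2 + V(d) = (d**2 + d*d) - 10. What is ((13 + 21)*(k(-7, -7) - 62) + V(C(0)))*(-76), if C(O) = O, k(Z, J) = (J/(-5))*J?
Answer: 932216/5 ≈ 1.8644e+5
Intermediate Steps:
k(Z, J) = -J**2/5 (k(Z, J) = (J*(-1/5))*J = (-J/5)*J = -J**2/5)
V(d) = -12 + 2*d**2 (V(d) = -2 + ((d**2 + d*d) - 10) = -2 + ((d**2 + d**2) - 10) = -2 + (2*d**2 - 10) = -2 + (-10 + 2*d**2) = -12 + 2*d**2)
((13 + 21)*(k(-7, -7) - 62) + V(C(0)))*(-76) = ((13 + 21)*(-1/5*(-7)**2 - 62) + (-12 + 2*0**2))*(-76) = (34*(-1/5*49 - 62) + (-12 + 2*0))*(-76) = (34*(-49/5 - 62) + (-12 + 0))*(-76) = (34*(-359/5) - 12)*(-76) = (-12206/5 - 12)*(-76) = -12266/5*(-76) = 932216/5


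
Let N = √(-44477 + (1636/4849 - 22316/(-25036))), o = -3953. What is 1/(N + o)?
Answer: -119973119123/475603574702931 - 4*I*√2560458708922808837/475603574702931 ≈ -0.00025225 - 1.3458e-5*I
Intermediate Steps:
N = 4*I*√2560458708922808837/30349891 (N = √(-44477 + (1636*(1/4849) - 22316*(-1/25036))) = √(-44477 + (1636/4849 + 5579/6259)) = √(-44477 + 37292295/30349891) = √(-1349834809712/30349891) = 4*I*√2560458708922808837/30349891 ≈ 210.89*I)
1/(N + o) = 1/(4*I*√2560458708922808837/30349891 - 3953) = 1/(-3953 + 4*I*√2560458708922808837/30349891)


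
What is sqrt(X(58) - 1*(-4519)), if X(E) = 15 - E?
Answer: 2*sqrt(1119) ≈ 66.903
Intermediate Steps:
sqrt(X(58) - 1*(-4519)) = sqrt((15 - 1*58) - 1*(-4519)) = sqrt((15 - 58) + 4519) = sqrt(-43 + 4519) = sqrt(4476) = 2*sqrt(1119)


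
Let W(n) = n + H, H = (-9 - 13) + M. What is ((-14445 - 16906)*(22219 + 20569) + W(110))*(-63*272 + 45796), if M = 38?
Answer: -38445855600920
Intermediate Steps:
H = 16 (H = (-9 - 13) + 38 = -22 + 38 = 16)
W(n) = 16 + n (W(n) = n + 16 = 16 + n)
((-14445 - 16906)*(22219 + 20569) + W(110))*(-63*272 + 45796) = ((-14445 - 16906)*(22219 + 20569) + (16 + 110))*(-63*272 + 45796) = (-31351*42788 + 126)*(-17136 + 45796) = (-1341446588 + 126)*28660 = -1341446462*28660 = -38445855600920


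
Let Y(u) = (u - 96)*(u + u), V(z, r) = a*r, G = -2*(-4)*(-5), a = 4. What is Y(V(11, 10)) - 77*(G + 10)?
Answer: -2170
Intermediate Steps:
G = -40 (G = 8*(-5) = -40)
V(z, r) = 4*r
Y(u) = 2*u*(-96 + u) (Y(u) = (-96 + u)*(2*u) = 2*u*(-96 + u))
Y(V(11, 10)) - 77*(G + 10) = 2*(4*10)*(-96 + 4*10) - 77*(-40 + 10) = 2*40*(-96 + 40) - 77*(-30) = 2*40*(-56) + 2310 = -4480 + 2310 = -2170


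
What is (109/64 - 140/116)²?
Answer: 848241/3444736 ≈ 0.24624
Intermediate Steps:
(109/64 - 140/116)² = (109*(1/64) - 140*1/116)² = (109/64 - 35/29)² = (921/1856)² = 848241/3444736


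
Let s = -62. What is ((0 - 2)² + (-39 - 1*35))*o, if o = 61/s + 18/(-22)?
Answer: 43015/341 ≈ 126.14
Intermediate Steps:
o = -1229/682 (o = 61/(-62) + 18/(-22) = 61*(-1/62) + 18*(-1/22) = -61/62 - 9/11 = -1229/682 ≈ -1.8021)
((0 - 2)² + (-39 - 1*35))*o = ((0 - 2)² + (-39 - 1*35))*(-1229/682) = ((-2)² + (-39 - 35))*(-1229/682) = (4 - 74)*(-1229/682) = -70*(-1229/682) = 43015/341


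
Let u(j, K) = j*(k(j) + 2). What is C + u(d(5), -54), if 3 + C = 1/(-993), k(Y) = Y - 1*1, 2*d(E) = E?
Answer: 22835/3972 ≈ 5.7490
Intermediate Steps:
d(E) = E/2
k(Y) = -1 + Y (k(Y) = Y - 1 = -1 + Y)
C = -2980/993 (C = -3 + 1/(-993) = -3 - 1/993 = -2980/993 ≈ -3.0010)
u(j, K) = j*(1 + j) (u(j, K) = j*((-1 + j) + 2) = j*(1 + j))
C + u(d(5), -54) = -2980/993 + ((½)*5)*(1 + (½)*5) = -2980/993 + 5*(1 + 5/2)/2 = -2980/993 + (5/2)*(7/2) = -2980/993 + 35/4 = 22835/3972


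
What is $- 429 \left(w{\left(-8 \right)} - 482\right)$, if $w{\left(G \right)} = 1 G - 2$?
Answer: $211068$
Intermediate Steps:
$w{\left(G \right)} = -2 + G$ ($w{\left(G \right)} = G - 2 = -2 + G$)
$- 429 \left(w{\left(-8 \right)} - 482\right) = - 429 \left(\left(-2 - 8\right) - 482\right) = - 429 \left(-10 - 482\right) = \left(-429\right) \left(-492\right) = 211068$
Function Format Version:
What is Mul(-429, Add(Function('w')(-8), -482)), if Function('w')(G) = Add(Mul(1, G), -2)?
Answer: 211068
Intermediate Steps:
Function('w')(G) = Add(-2, G) (Function('w')(G) = Add(G, -2) = Add(-2, G))
Mul(-429, Add(Function('w')(-8), -482)) = Mul(-429, Add(Add(-2, -8), -482)) = Mul(-429, Add(-10, -482)) = Mul(-429, -492) = 211068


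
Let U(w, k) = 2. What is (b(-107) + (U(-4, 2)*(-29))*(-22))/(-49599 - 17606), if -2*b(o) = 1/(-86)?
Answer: -219473/11559260 ≈ -0.018987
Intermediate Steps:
b(o) = 1/172 (b(o) = -1/2/(-86) = -1/2*(-1/86) = 1/172)
(b(-107) + (U(-4, 2)*(-29))*(-22))/(-49599 - 17606) = (1/172 + (2*(-29))*(-22))/(-49599 - 17606) = (1/172 - 58*(-22))/(-67205) = (1/172 + 1276)*(-1/67205) = (219473/172)*(-1/67205) = -219473/11559260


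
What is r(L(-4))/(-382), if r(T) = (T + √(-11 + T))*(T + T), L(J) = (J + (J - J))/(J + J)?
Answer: -1/764 - I*√42/764 ≈ -0.0013089 - 0.0084826*I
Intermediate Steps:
L(J) = ½ (L(J) = (J + 0)/((2*J)) = J*(1/(2*J)) = ½)
r(T) = 2*T*(T + √(-11 + T)) (r(T) = (T + √(-11 + T))*(2*T) = 2*T*(T + √(-11 + T)))
r(L(-4))/(-382) = (2*(½)*(½ + √(-11 + ½)))/(-382) = (2*(½)*(½ + √(-21/2)))*(-1/382) = (2*(½)*(½ + I*√42/2))*(-1/382) = (½ + I*√42/2)*(-1/382) = -1/764 - I*√42/764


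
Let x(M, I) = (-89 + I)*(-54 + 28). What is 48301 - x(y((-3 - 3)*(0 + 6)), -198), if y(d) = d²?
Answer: 40839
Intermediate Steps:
x(M, I) = 2314 - 26*I (x(M, I) = (-89 + I)*(-26) = 2314 - 26*I)
48301 - x(y((-3 - 3)*(0 + 6)), -198) = 48301 - (2314 - 26*(-198)) = 48301 - (2314 + 5148) = 48301 - 1*7462 = 48301 - 7462 = 40839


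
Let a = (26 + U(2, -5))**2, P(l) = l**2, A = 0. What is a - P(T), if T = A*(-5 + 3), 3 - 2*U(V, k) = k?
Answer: 900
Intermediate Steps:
U(V, k) = 3/2 - k/2
T = 0 (T = 0*(-5 + 3) = 0*(-2) = 0)
a = 900 (a = (26 + (3/2 - 1/2*(-5)))**2 = (26 + (3/2 + 5/2))**2 = (26 + 4)**2 = 30**2 = 900)
a - P(T) = 900 - 1*0**2 = 900 - 1*0 = 900 + 0 = 900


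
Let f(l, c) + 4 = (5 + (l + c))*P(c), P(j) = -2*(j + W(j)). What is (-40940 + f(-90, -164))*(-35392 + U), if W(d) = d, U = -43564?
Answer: 16129763328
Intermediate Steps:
P(j) = -4*j (P(j) = -2*(j + j) = -4*j)
f(l, c) = -4 - 4*c*(5 + c + l) (f(l, c) = -4 + (5 + (l + c))*(-4*c) = -4 + (5 + (c + l))*(-4*c) = -4 + (5 + c + l)*(-4*c) = -4 - 4*c*(5 + c + l))
(-40940 + f(-90, -164))*(-35392 + U) = (-40940 + (-4 - 20*(-164) - 4*(-164)² - 4*(-164)*(-90)))*(-35392 - 43564) = (-40940 + (-4 + 3280 - 4*26896 - 59040))*(-78956) = (-40940 + (-4 + 3280 - 107584 - 59040))*(-78956) = (-40940 - 163348)*(-78956) = -204288*(-78956) = 16129763328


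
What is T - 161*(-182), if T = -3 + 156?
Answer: 29455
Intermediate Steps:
T = 153
T - 161*(-182) = 153 - 161*(-182) = 153 + 29302 = 29455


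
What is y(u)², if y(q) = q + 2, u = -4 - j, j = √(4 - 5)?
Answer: 3 + 4*I ≈ 3.0 + 4.0*I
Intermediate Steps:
j = I (j = √(-1) = I ≈ 1.0*I)
u = -4 - I ≈ -4.0 - 1.0*I
y(q) = 2 + q
y(u)² = (2 + (-4 - I))² = (-2 - I)²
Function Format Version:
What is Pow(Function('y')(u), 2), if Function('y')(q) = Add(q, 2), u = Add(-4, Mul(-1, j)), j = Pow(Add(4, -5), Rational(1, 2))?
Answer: Add(3, Mul(4, I)) ≈ Add(3.0000, Mul(4.0000, I))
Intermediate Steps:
j = I (j = Pow(-1, Rational(1, 2)) = I ≈ Mul(1.0000, I))
u = Add(-4, Mul(-1, I)) ≈ Add(-4.0000, Mul(-1.0000, I))
Function('y')(q) = Add(2, q)
Pow(Function('y')(u), 2) = Pow(Add(2, Add(-4, Mul(-1, I))), 2) = Pow(Add(-2, Mul(-1, I)), 2)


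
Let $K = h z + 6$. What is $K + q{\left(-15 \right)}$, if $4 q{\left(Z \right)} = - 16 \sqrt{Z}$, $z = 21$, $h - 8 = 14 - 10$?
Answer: $258 - 4 i \sqrt{15} \approx 258.0 - 15.492 i$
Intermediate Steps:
$h = 12$ ($h = 8 + \left(14 - 10\right) = 8 + 4 = 12$)
$K = 258$ ($K = 12 \cdot 21 + 6 = 252 + 6 = 258$)
$q{\left(Z \right)} = - 4 \sqrt{Z}$ ($q{\left(Z \right)} = \frac{\left(-16\right) \sqrt{Z}}{4} = - 4 \sqrt{Z}$)
$K + q{\left(-15 \right)} = 258 - 4 \sqrt{-15} = 258 - 4 i \sqrt{15}$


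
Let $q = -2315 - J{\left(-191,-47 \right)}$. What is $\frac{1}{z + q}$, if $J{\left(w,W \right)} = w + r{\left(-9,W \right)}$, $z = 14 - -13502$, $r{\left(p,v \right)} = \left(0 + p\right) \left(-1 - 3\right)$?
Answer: $\frac{1}{11356} \approx 8.8059 \cdot 10^{-5}$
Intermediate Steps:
$r{\left(p,v \right)} = - 4 p$ ($r{\left(p,v \right)} = p \left(-4\right) = - 4 p$)
$z = 13516$ ($z = 14 + 13502 = 13516$)
$J{\left(w,W \right)} = 36 + w$ ($J{\left(w,W \right)} = w - -36 = w + 36 = 36 + w$)
$q = -2160$ ($q = -2315 - \left(36 - 191\right) = -2315 - -155 = -2315 + 155 = -2160$)
$\frac{1}{z + q} = \frac{1}{13516 - 2160} = \frac{1}{11356}$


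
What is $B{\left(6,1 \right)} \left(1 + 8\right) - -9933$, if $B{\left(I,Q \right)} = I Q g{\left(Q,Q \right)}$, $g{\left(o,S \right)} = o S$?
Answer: $9987$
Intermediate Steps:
$g{\left(o,S \right)} = S o$
$B{\left(I,Q \right)} = I Q^{3}$ ($B{\left(I,Q \right)} = I Q Q Q = I Q Q^{2} = I Q^{3}$)
$B{\left(6,1 \right)} \left(1 + 8\right) - -9933 = 6 \cdot 1^{3} \left(1 + 8\right) - -9933 = 6 \cdot 1 \cdot 9 + 9933 = 6 \cdot 9 + 9933 = 54 + 9933 = 9987$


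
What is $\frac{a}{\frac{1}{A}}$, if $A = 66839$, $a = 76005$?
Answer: $5080098195$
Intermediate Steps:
$\frac{a}{\frac{1}{A}} = \frac{76005}{\frac{1}{66839}} = 76005 \frac{1}{\frac{1}{66839}} = 76005 \cdot 66839 = 5080098195$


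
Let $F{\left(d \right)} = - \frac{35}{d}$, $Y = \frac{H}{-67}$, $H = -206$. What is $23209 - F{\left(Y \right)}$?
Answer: $\frac{4783399}{206} \approx 23220.0$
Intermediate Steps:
$Y = \frac{206}{67}$ ($Y = - \frac{206}{-67} = \left(-206\right) \left(- \frac{1}{67}\right) = \frac{206}{67} \approx 3.0746$)
$23209 - F{\left(Y \right)} = 23209 - - \frac{35}{\frac{206}{67}} = 23209 - \left(-35\right) \frac{67}{206} = 23209 - - \frac{2345}{206} = 23209 + \frac{2345}{206} = \frac{4783399}{206}$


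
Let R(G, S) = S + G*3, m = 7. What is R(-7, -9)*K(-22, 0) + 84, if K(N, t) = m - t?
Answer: -126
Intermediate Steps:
K(N, t) = 7 - t
R(G, S) = S + 3*G
R(-7, -9)*K(-22, 0) + 84 = (-9 + 3*(-7))*(7 - 1*0) + 84 = (-9 - 21)*(7 + 0) + 84 = -30*7 + 84 = -210 + 84 = -126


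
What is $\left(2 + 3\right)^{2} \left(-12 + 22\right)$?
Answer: $250$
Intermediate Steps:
$\left(2 + 3\right)^{2} \left(-12 + 22\right) = 5^{2} \cdot 10 = 25 \cdot 10 = 250$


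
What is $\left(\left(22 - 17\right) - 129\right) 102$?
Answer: $-12648$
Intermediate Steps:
$\left(\left(22 - 17\right) - 129\right) 102 = \left(5 - 129\right) 102 = \left(-124\right) 102 = -12648$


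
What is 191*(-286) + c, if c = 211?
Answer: -54415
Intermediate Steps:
191*(-286) + c = 191*(-286) + 211 = -54626 + 211 = -54415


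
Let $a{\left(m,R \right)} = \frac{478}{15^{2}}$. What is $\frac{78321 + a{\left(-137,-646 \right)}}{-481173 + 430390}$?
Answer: $- \frac{17622703}{11426175} \approx -1.5423$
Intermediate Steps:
$a{\left(m,R \right)} = \frac{478}{225}$
$\frac{78321 + a{\left(-137,-646 \right)}}{-481173 + 430390} = \frac{78321 + \frac{478}{225}}{-481173 + 430390} = \frac{17622703}{225 \left(-50783\right)} = \frac{17622703}{225} \left(- \frac{1}{50783}\right) = - \frac{17622703}{11426175}$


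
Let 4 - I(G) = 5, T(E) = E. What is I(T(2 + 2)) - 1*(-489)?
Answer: 488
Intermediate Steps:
I(G) = -1 (I(G) = 4 - 1*5 = 4 - 5 = -1)
I(T(2 + 2)) - 1*(-489) = -1 - 1*(-489) = -1 + 489 = 488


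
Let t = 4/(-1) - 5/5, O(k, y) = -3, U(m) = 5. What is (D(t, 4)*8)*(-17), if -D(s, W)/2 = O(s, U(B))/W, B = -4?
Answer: -204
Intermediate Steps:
t = -5 (t = 4*(-1) - 5*1/5 = -4 - 1 = -5)
D(s, W) = 6/W (D(s, W) = -(-6)/W = 6/W)
(D(t, 4)*8)*(-17) = ((6/4)*8)*(-17) = ((6*(1/4))*8)*(-17) = ((3/2)*8)*(-17) = 12*(-17) = -204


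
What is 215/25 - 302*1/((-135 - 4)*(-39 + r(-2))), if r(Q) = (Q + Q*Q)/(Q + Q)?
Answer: 469163/54905 ≈ 8.5450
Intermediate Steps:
r(Q) = (Q + Q²)/(2*Q) (r(Q) = (Q + Q²)/((2*Q)) = (Q + Q²)*(1/(2*Q)) = (Q + Q²)/(2*Q))
215/25 - 302*1/((-135 - 4)*(-39 + r(-2))) = 215/25 - 302*1/((-135 - 4)*(-39 + (½ + (½)*(-2)))) = 215*(1/25) - 302*(-1/(139*(-39 + (½ - 1)))) = 43/5 - 302*(-1/(139*(-39 - ½))) = 43/5 - 302/((-139*(-79/2))) = 43/5 - 302/10981/2 = 43/5 - 302*2/10981 = 43/5 - 604/10981 = 469163/54905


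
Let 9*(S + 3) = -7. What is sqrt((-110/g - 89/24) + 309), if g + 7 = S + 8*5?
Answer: sqrt(3003314298)/3156 ≈ 17.365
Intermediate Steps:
S = -34/9 (S = -3 + (1/9)*(-7) = -3 - 7/9 = -34/9 ≈ -3.7778)
g = 263/9 (g = -7 + (-34/9 + 8*5) = -7 + (-34/9 + 40) = -7 + 326/9 = 263/9 ≈ 29.222)
sqrt((-110/g - 89/24) + 309) = sqrt((-110/263/9 - 89/24) + 309) = sqrt((-110*9/263 - 89*1/24) + 309) = sqrt((-990/263 - 89/24) + 309) = sqrt(-47167/6312 + 309) = sqrt(1903241/6312) = sqrt(3003314298)/3156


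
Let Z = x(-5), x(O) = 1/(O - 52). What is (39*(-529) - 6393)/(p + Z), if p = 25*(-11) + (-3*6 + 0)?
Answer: 770184/8351 ≈ 92.227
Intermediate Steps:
x(O) = 1/(-52 + O)
Z = -1/57 (Z = 1/(-52 - 5) = 1/(-57) = -1/57 ≈ -0.017544)
p = -293 (p = -275 + (-18 + 0) = -275 - 18 = -293)
(39*(-529) - 6393)/(p + Z) = (39*(-529) - 6393)/(-293 - 1/57) = (-20631 - 6393)/(-16702/57) = -27024*(-57/16702) = 770184/8351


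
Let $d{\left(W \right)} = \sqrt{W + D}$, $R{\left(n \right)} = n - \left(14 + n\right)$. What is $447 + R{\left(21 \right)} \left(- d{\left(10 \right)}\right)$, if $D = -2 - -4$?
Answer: $447 + 28 \sqrt{3} \approx 495.5$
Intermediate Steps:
$D = 2$ ($D = -2 + 4 = 2$)
$R{\left(n \right)} = -14$
$d{\left(W \right)} = \sqrt{2 + W}$ ($d{\left(W \right)} = \sqrt{W + 2} = \sqrt{2 + W}$)
$447 + R{\left(21 \right)} \left(- d{\left(10 \right)}\right) = 447 - 14 \left(- \sqrt{2 + 10}\right) = 447 - 14 \left(- \sqrt{12}\right) = 447 - 14 \left(- 2 \sqrt{3}\right) = 447 + 28 \sqrt{3}$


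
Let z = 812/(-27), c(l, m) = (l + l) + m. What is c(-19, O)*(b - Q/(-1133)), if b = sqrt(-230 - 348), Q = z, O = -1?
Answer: 10556/10197 - 663*I*sqrt(2) ≈ 1.0352 - 937.62*I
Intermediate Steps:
c(l, m) = m + 2*l (c(l, m) = 2*l + m = m + 2*l)
z = -812/27 (z = 812*(-1/27) = -812/27 ≈ -30.074)
Q = -812/27 ≈ -30.074
b = 17*I*sqrt(2) (b = sqrt(-578) = 17*I*sqrt(2) ≈ 24.042*I)
c(-19, O)*(b - Q/(-1133)) = (-1 + 2*(-19))*(17*I*sqrt(2) - (-812)/(27*(-1133))) = (-1 - 38)*(17*I*sqrt(2) - (-812)*(-1)/(27*1133)) = -39*(17*I*sqrt(2) - 1*812/30591) = -39*(17*I*sqrt(2) - 812/30591) = -39*(-812/30591 + 17*I*sqrt(2)) = 10556/10197 - 663*I*sqrt(2)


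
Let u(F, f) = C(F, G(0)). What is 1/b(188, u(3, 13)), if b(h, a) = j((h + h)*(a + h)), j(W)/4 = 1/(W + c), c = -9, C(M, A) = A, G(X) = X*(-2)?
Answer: 70679/4 ≈ 17670.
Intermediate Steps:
G(X) = -2*X
u(F, f) = 0 (u(F, f) = -2*0 = 0)
j(W) = 4/(-9 + W) (j(W) = 4/(W - 9) = 4/(-9 + W))
b(h, a) = 4/(-9 + 2*h*(a + h)) (b(h, a) = 4/(-9 + (h + h)*(a + h)) = 4/(-9 + (2*h)*(a + h)) = 4/(-9 + 2*h*(a + h)))
1/b(188, u(3, 13)) = 1/(4/(-9 + 2*188*(0 + 188))) = 1/(4/(-9 + 2*188*188)) = 1/(4/(-9 + 70688)) = 1/(4/70679) = 70679/4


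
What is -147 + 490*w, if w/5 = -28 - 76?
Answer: -254947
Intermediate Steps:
w = -520 (w = 5*(-28 - 76) = 5*(-104) = -520)
-147 + 490*w = -147 + 490*(-520) = -147 - 254800 = -254947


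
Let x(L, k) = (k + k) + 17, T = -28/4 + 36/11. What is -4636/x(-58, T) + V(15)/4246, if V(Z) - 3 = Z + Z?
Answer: -19684141/40530 ≈ -485.67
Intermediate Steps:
T = -41/11 (T = -28*¼ + 36*(1/11) = -7 + 36/11 = -41/11 ≈ -3.7273)
x(L, k) = 17 + 2*k (x(L, k) = 2*k + 17 = 17 + 2*k)
V(Z) = 3 + 2*Z (V(Z) = 3 + (Z + Z) = 3 + 2*Z)
-4636/x(-58, T) + V(15)/4246 = -4636/(17 + 2*(-41/11)) + (3 + 2*15)/4246 = -4636/(17 - 82/11) + (3 + 30)*(1/4246) = -4636/105/11 + 33*(1/4246) = -4636*11/105 + 3/386 = -50996/105 + 3/386 = -19684141/40530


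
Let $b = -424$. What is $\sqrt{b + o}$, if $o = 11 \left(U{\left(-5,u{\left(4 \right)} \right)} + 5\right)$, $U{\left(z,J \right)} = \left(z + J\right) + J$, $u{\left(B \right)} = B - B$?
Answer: $2 i \sqrt{106} \approx 20.591 i$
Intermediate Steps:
$u{\left(B \right)} = 0$
$U{\left(z,J \right)} = z + 2 J$ ($U{\left(z,J \right)} = \left(J + z\right) + J = z + 2 J$)
$o = 0$ ($o = 11 \left(\left(-5 + 2 \cdot 0\right) + 5\right) = 11 \left(\left(-5 + 0\right) + 5\right) = 11 \left(-5 + 5\right) = 11 \cdot 0 = 0$)
$\sqrt{b + o} = \sqrt{-424 + 0} = \sqrt{-424} = 2 i \sqrt{106}$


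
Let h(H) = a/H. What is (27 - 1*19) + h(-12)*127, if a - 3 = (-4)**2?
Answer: -2317/12 ≈ -193.08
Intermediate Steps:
a = 19 (a = 3 + (-4)**2 = 3 + 16 = 19)
h(H) = 19/H
(27 - 1*19) + h(-12)*127 = (27 - 1*19) + (19/(-12))*127 = (27 - 19) + (19*(-1/12))*127 = 8 - 19/12*127 = 8 - 2413/12 = -2317/12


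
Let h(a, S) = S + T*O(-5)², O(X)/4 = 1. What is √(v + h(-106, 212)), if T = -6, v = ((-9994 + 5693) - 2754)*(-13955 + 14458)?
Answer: I*√3548549 ≈ 1883.8*I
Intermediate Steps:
O(X) = 4 (O(X) = 4*1 = 4)
v = -3548665 (v = (-4301 - 2754)*503 = -7055*503 = -3548665)
h(a, S) = -96 + S (h(a, S) = S - 6*4² = S - 6*16 = S - 96 = -96 + S)
√(v + h(-106, 212)) = √(-3548665 + (-96 + 212)) = √(-3548665 + 116) = √(-3548549) = I*√3548549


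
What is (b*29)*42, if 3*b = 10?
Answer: 4060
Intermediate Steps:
b = 10/3 (b = (⅓)*10 = 10/3 ≈ 3.3333)
(b*29)*42 = ((10/3)*29)*42 = (290/3)*42 = 4060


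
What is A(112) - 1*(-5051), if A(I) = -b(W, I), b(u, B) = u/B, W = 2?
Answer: 282855/56 ≈ 5051.0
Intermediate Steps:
A(I) = -2/I
A(112) - 1*(-5051) = -2/112 - 1*(-5051) = -2*1/112 + 5051 = -1/56 + 5051 = 282855/56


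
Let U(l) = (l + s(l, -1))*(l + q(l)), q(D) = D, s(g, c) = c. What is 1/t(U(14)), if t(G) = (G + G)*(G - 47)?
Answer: 1/230776 ≈ 4.3332e-6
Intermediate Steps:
U(l) = 2*l*(-1 + l) (U(l) = (l - 1)*(l + l) = (-1 + l)*(2*l) = 2*l*(-1 + l))
t(G) = 2*G*(-47 + G) (t(G) = (2*G)*(-47 + G) = 2*G*(-47 + G))
1/t(U(14)) = 1/(2*(2*14*(-1 + 14))*(-47 + 2*14*(-1 + 14))) = 1/(2*(2*14*13)*(-47 + 2*14*13)) = 1/(2*364*(-47 + 364)) = 1/(2*364*317) = 1/230776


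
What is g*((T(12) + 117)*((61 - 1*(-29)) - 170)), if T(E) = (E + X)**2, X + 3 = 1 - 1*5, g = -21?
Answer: 238560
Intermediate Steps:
X = -7 (X = -3 + (1 - 1*5) = -3 + (1 - 5) = -3 - 4 = -7)
T(E) = (-7 + E)**2 (T(E) = (E - 7)**2 = (-7 + E)**2)
g*((T(12) + 117)*((61 - 1*(-29)) - 170)) = -21*((-7 + 12)**2 + 117)*((61 - 1*(-29)) - 170) = -21*(5**2 + 117)*((61 + 29) - 170) = -21*(25 + 117)*(90 - 170) = -2982*(-80) = -21*(-11360) = 238560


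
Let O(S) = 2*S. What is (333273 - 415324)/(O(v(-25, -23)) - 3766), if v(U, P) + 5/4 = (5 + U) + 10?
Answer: 164102/7577 ≈ 21.658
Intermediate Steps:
v(U, P) = 55/4 + U (v(U, P) = -5/4 + ((5 + U) + 10) = -5/4 + (15 + U) = 55/4 + U)
(333273 - 415324)/(O(v(-25, -23)) - 3766) = (333273 - 415324)/(2*(55/4 - 25) - 3766) = -82051/(2*(-45/4) - 3766) = -82051/(-45/2 - 3766) = -82051/(-7577/2) = -82051*(-2/7577) = 164102/7577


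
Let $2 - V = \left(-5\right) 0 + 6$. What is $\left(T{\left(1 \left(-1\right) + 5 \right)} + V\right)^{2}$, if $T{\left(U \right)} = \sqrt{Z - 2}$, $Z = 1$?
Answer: $\left(4 - i\right)^{2} \approx 15.0 - 8.0 i$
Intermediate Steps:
$V = -4$ ($V = 2 - \left(\left(-5\right) 0 + 6\right) = 2 - \left(0 + 6\right) = 2 - 6 = -4$)
$T{\left(U \right)} = i$ ($T{\left(U \right)} = \sqrt{1 - 2} = \sqrt{-1} = i$)
$\left(T{\left(1 \left(-1\right) + 5 \right)} + V\right)^{2} = \left(i - 4\right)^{2} = \left(-4 + i\right)^{2}$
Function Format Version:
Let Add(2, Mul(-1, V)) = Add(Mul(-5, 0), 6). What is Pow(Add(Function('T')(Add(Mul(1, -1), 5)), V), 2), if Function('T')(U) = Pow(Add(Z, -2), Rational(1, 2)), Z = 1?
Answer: Pow(Add(4, Mul(-1, I)), 2) ≈ Add(15.000, Mul(-8.0000, I))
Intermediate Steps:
V = -4 (V = Add(2, Mul(-1, Add(Mul(-5, 0), 6))) = Add(2, Mul(-1, Add(0, 6))) = Add(2, Mul(-1, 6)) = Add(2, -6) = -4)
Function('T')(U) = I (Function('T')(U) = Pow(Add(1, -2), Rational(1, 2)) = Pow(-1, Rational(1, 2)) = I)
Pow(Add(Function('T')(Add(Mul(1, -1), 5)), V), 2) = Pow(Add(I, -4), 2) = Pow(Add(-4, I), 2)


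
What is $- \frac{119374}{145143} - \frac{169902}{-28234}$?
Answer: $\frac{10644840235}{2048983731} \approx 5.1952$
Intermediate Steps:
$- \frac{119374}{145143} - \frac{169902}{-28234} = \left(-119374\right) \frac{1}{145143} - - \frac{84951}{14117} = - \frac{119374}{145143} + \frac{84951}{14117} = \frac{10644840235}{2048983731}$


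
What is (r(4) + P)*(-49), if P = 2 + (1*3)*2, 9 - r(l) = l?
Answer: -637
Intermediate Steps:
r(l) = 9 - l
P = 8 (P = 2 + 3*2 = 2 + 6 = 8)
(r(4) + P)*(-49) = ((9 - 1*4) + 8)*(-49) = ((9 - 4) + 8)*(-49) = (5 + 8)*(-49) = 13*(-49) = -637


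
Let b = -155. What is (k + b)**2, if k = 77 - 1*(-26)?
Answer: 2704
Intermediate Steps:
k = 103 (k = 77 + 26 = 103)
(k + b)**2 = (103 - 155)**2 = (-52)**2 = 2704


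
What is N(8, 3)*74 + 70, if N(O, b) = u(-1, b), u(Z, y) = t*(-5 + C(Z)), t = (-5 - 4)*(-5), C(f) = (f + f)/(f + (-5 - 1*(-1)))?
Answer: -15248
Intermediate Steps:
C(f) = 2*f/(-4 + f) (C(f) = (2*f)/(f + (-5 + 1)) = (2*f)/(f - 4) = (2*f)/(-4 + f) = 2*f/(-4 + f))
t = 45 (t = -9*(-5) = 45)
u(Z, y) = -225 + 90*Z/(-4 + Z) (u(Z, y) = 45*(-5 + 2*Z/(-4 + Z)) = -225 + 90*Z/(-4 + Z))
N(O, b) = -207 (N(O, b) = 45*(20 - 3*(-1))/(-4 - 1) = 45*(20 + 3)/(-5) = 45*(-⅕)*23 = -207)
N(8, 3)*74 + 70 = -207*74 + 70 = -15318 + 70 = -15248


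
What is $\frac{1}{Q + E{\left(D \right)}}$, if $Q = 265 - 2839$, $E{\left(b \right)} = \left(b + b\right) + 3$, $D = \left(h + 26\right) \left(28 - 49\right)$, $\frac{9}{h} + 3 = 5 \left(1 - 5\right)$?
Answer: $- \frac{23}{83871} \approx -0.00027423$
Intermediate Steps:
$h = - \frac{9}{23}$ ($h = \frac{9}{-3 + 5 \left(1 - 5\right)} = \frac{9}{-3 + 5 \left(-4\right)} = \frac{9}{-3 - 20} = \frac{9}{-23} = 9 \left(- \frac{1}{23}\right) = - \frac{9}{23} \approx -0.3913$)
$D = - \frac{12369}{23}$ ($D = \left(- \frac{9}{23} + 26\right) \left(28 - 49\right) = \frac{589}{23} \left(-21\right) = - \frac{12369}{23} \approx -537.78$)
$E{\left(b \right)} = 3 + 2 b$ ($E{\left(b \right)} = 2 b + 3 = 3 + 2 b$)
$Q = -2574$ ($Q = 265 - 2839 = -2574$)
$\frac{1}{Q + E{\left(D \right)}} = \frac{1}{-2574 + \left(3 + 2 \left(- \frac{12369}{23}\right)\right)} = \frac{1}{-2574 + \left(3 - \frac{24738}{23}\right)} = \frac{1}{-2574 - \frac{24669}{23}} = \frac{1}{- \frac{83871}{23}} = - \frac{23}{83871}$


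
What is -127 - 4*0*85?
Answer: -127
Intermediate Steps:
-127 - 4*0*85 = -127 + 0*85 = -127 + 0 = -127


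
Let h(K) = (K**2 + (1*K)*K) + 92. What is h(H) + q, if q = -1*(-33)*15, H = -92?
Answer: 17515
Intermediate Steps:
h(K) = 92 + 2*K**2 (h(K) = (K**2 + K*K) + 92 = (K**2 + K**2) + 92 = 2*K**2 + 92 = 92 + 2*K**2)
q = 495 (q = 33*15 = 495)
h(H) + q = (92 + 2*(-92)**2) + 495 = (92 + 2*8464) + 495 = (92 + 16928) + 495 = 17020 + 495 = 17515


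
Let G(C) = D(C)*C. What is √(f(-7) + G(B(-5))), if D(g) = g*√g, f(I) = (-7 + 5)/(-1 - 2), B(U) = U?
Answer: √(6 + 225*I*√5)/3 ≈ 5.3185 + 5.2554*I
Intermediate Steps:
f(I) = ⅔ (f(I) = -2/(-3) = -2*(-⅓) = ⅔)
D(g) = g^(3/2)
G(C) = C^(5/2) (G(C) = C^(3/2)*C = C^(5/2))
√(f(-7) + G(B(-5))) = √(⅔ + (-5)^(5/2)) = √(⅔ + 25*I*√5)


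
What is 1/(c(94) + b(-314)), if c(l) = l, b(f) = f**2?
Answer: 1/98690 ≈ 1.0133e-5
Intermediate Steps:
1/(c(94) + b(-314)) = 1/(94 + (-314)**2) = 1/(94 + 98596) = 1/98690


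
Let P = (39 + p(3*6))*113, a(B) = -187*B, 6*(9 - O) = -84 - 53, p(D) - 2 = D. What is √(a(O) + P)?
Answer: √25710/6 ≈ 26.724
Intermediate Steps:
p(D) = 2 + D
O = 191/6 (O = 9 - (-84 - 53)/6 = 9 - ⅙*(-137) = 9 + 137/6 = 191/6 ≈ 31.833)
P = 6667 (P = (39 + (2 + 3*6))*113 = (39 + (2 + 18))*113 = (39 + 20)*113 = 59*113 = 6667)
√(a(O) + P) = √(-187*191/6 + 6667) = √(-35717/6 + 6667) = √(4285/6) = √25710/6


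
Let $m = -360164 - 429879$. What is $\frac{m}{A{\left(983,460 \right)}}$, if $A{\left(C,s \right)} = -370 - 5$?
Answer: $\frac{790043}{375} \approx 2106.8$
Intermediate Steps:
$A{\left(C,s \right)} = -375$ ($A{\left(C,s \right)} = -370 - 5 = -375$)
$m = -790043$
$\frac{m}{A{\left(983,460 \right)}} = - \frac{790043}{-375} = \left(-790043\right) \left(- \frac{1}{375}\right) = \frac{790043}{375}$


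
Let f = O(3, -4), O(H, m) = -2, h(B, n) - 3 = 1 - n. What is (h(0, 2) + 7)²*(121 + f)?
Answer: 9639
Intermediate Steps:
h(B, n) = 4 - n (h(B, n) = 3 + (1 - n) = 4 - n)
f = -2
(h(0, 2) + 7)²*(121 + f) = ((4 - 1*2) + 7)²*(121 - 2) = ((4 - 2) + 7)²*119 = (2 + 7)²*119 = 9²*119 = 81*119 = 9639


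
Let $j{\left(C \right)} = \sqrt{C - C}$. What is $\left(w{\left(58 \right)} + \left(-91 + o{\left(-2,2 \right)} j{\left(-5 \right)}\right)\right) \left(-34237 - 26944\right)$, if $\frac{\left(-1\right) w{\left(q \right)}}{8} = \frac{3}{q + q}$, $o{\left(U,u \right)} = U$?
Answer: $\frac{161823745}{29} \approx 5.5801 \cdot 10^{6}$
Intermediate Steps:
$j{\left(C \right)} = 0$ ($j{\left(C \right)} = \sqrt{0} = 0$)
$w{\left(q \right)} = - \frac{12}{q}$ ($w{\left(q \right)} = - 8 \frac{3}{q + q} = - 8 \frac{3}{2 q} = - \frac{12}{q}$)
$\left(w{\left(58 \right)} + \left(-91 + o{\left(-2,2 \right)} j{\left(-5 \right)}\right)\right) \left(-34237 - 26944\right) = \left(- \frac{12}{58} - 91\right) \left(-34237 - 26944\right) = \left(\left(-12\right) \frac{1}{58} + \left(-91 + 0\right)\right) \left(-61181\right) = \left(- \frac{6}{29} - 91\right) \left(-61181\right) = \left(- \frac{2645}{29}\right) \left(-61181\right) = \frac{161823745}{29}$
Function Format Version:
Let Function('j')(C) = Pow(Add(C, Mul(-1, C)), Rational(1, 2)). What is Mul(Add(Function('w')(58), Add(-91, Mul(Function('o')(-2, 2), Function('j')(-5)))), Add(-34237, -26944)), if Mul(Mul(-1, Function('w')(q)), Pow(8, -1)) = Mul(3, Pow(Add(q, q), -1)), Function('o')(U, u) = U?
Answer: Rational(161823745, 29) ≈ 5.5801e+6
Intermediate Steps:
Function('j')(C) = 0 (Function('j')(C) = Pow(0, Rational(1, 2)) = 0)
Function('w')(q) = Mul(-12, Pow(q, -1)) (Function('w')(q) = Mul(-8, Mul(3, Pow(Add(q, q), -1))) = Mul(-8, Mul(3, Pow(Mul(2, q), -1))) = Mul(-8, Mul(3, Mul(Rational(1, 2), Pow(q, -1)))) = Mul(-8, Mul(Rational(3, 2), Pow(q, -1))) = Mul(-12, Pow(q, -1)))
Mul(Add(Function('w')(58), Add(-91, Mul(Function('o')(-2, 2), Function('j')(-5)))), Add(-34237, -26944)) = Mul(Add(Mul(-12, Pow(58, -1)), Add(-91, Mul(-2, 0))), Add(-34237, -26944)) = Mul(Add(Mul(-12, Rational(1, 58)), Add(-91, 0)), -61181) = Mul(Add(Rational(-6, 29), -91), -61181) = Mul(Rational(-2645, 29), -61181) = Rational(161823745, 29)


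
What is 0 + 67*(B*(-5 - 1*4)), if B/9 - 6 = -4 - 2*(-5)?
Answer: -65124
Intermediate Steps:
B = 108 (B = 54 + 9*(-4 - 2*(-5)) = 54 + 9*(-4 + 10) = 54 + 9*6 = 54 + 54 = 108)
0 + 67*(B*(-5 - 1*4)) = 0 + 67*(108*(-5 - 1*4)) = 0 + 67*(108*(-5 - 4)) = 0 + 67*(108*(-9)) = 0 + 67*(-972) = 0 - 65124 = -65124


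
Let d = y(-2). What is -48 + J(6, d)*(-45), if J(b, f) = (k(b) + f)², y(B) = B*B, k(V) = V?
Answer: -4548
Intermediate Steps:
y(B) = B²
d = 4 (d = (-2)² = 4)
J(b, f) = (b + f)²
-48 + J(6, d)*(-45) = -48 + (6 + 4)²*(-45) = -48 + 10²*(-45) = -48 + 100*(-45) = -48 - 4500 = -4548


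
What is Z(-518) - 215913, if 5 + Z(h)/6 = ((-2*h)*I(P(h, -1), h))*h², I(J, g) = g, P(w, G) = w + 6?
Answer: -863973443655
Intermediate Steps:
P(w, G) = 6 + w
Z(h) = -30 - 12*h⁴ (Z(h) = -30 + 6*(((-2*h)*h)*h²) = -30 + 6*((-2*h²)*h²) = -30 + 6*(-2*h⁴) = -30 - 12*h⁴)
Z(-518) - 215913 = (-30 - 12*(-518)⁴) - 215913 = (-30 - 12*71997768976) - 215913 = (-30 - 863973227712) - 215913 = -863973227742 - 215913 = -863973443655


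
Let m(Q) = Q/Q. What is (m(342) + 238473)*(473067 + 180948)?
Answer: 155965573110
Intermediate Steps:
m(Q) = 1
(m(342) + 238473)*(473067 + 180948) = (1 + 238473)*(473067 + 180948) = 238474*654015 = 155965573110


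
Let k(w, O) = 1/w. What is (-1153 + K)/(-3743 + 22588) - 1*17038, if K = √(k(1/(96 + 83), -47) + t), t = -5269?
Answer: -321082263/18845 + I*√5090/18845 ≈ -17038.0 + 0.0037858*I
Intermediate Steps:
K = I*√5090 (K = √(1/(1/(96 + 83)) - 5269) = √(1/(1/179) - 5269) = √(179 - 5269) = √(-5090) = I*√5090 ≈ 71.344*I)
(-1153 + K)/(-3743 + 22588) - 1*17038 = (-1153 + I*√5090)/(-3743 + 22588) - 1*17038 = (-1153 + I*√5090)/18845 - 17038 = (-1153 + I*√5090)*(1/18845) - 17038 = (-1153/18845 + I*√5090/18845) - 17038 = -321082263/18845 + I*√5090/18845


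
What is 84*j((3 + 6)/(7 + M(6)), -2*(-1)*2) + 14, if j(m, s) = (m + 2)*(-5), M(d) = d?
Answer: -14518/13 ≈ -1116.8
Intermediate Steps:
j(m, s) = -10 - 5*m (j(m, s) = (2 + m)*(-5) = -10 - 5*m)
84*j((3 + 6)/(7 + M(6)), -2*(-1)*2) + 14 = 84*(-10 - 5*(3 + 6)/(7 + 6)) + 14 = 84*(-10 - 45/13) + 14 = 84*(-175/13) + 14 = -14700/13 + 14 = -14518/13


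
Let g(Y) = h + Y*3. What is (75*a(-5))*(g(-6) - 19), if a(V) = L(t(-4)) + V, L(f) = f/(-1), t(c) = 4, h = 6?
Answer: 20925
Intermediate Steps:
L(f) = -f (L(f) = f*(-1) = -f)
g(Y) = 6 + 3*Y (g(Y) = 6 + Y*3 = 6 + 3*Y)
a(V) = -4 + V (a(V) = -1*4 + V = -4 + V)
(75*a(-5))*(g(-6) - 19) = (75*(-4 - 5))*((6 + 3*(-6)) - 19) = (75*(-9))*((6 - 18) - 19) = -675*(-12 - 19) = -675*(-31) = 20925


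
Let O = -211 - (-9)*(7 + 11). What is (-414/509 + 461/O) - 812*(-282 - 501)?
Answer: 15857133101/24941 ≈ 6.3579e+5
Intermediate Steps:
O = -49 (O = -211 - (-9)*18 = -211 - 1*(-162) = -211 + 162 = -49)
(-414/509 + 461/O) - 812*(-282 - 501) = (-414/509 + 461/(-49)) - 812*(-282 - 501) = (-414*1/509 + 461*(-1/49)) - 812*(-783) = (-414/509 - 461/49) + 635796 = -254935/24941 + 635796 = 15857133101/24941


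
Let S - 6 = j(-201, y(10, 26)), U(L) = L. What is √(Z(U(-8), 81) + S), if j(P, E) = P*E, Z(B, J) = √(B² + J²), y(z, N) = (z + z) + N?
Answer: √(-9240 + 5*√265) ≈ 95.701*I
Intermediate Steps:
y(z, N) = N + 2*z (y(z, N) = 2*z + N = N + 2*z)
j(P, E) = E*P
S = -9240 (S = 6 + (26 + 2*10)*(-201) = 6 + (26 + 20)*(-201) = 6 + 46*(-201) = 6 - 9246 = -9240)
√(Z(U(-8), 81) + S) = √(√((-8)² + 81²) - 9240) = √(√(64 + 6561) - 9240) = √(√6625 - 9240) = √(5*√265 - 9240) = √(-9240 + 5*√265)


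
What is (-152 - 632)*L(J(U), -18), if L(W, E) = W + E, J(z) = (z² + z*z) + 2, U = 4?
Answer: -12544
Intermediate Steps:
J(z) = 2 + 2*z² (J(z) = (z² + z²) + 2 = 2*z² + 2 = 2 + 2*z²)
L(W, E) = E + W
(-152 - 632)*L(J(U), -18) = (-152 - 632)*(-18 + (2 + 2*4²)) = -784*(-18 + (2 + 2*16)) = -784*(-18 + (2 + 32)) = -784*(-18 + 34) = -784*16 = -12544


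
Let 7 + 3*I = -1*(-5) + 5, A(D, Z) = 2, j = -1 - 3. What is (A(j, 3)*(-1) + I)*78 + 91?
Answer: 13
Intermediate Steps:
j = -4
I = 1 (I = -7/3 + (-1*(-5) + 5)/3 = -7/3 + (5 + 5)/3 = -7/3 + (⅓)*10 = -7/3 + 10/3 = 1)
(A(j, 3)*(-1) + I)*78 + 91 = (2*(-1) + 1)*78 + 91 = (-2 + 1)*78 + 91 = -1*78 + 91 = -78 + 91 = 13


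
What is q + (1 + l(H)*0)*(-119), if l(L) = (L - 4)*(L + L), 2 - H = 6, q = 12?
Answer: -107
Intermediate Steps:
H = -4 (H = 2 - 1*6 = 2 - 6 = -4)
l(L) = 2*L*(-4 + L) (l(L) = (-4 + L)*(2*L) = 2*L*(-4 + L))
q + (1 + l(H)*0)*(-119) = 12 + (1 + (2*(-4)*(-4 - 4))*0)*(-119) = 12 + (1 + (2*(-4)*(-8))*0)*(-119) = 12 + (1 + 64*0)*(-119) = 12 + (1 + 0)*(-119) = 12 + 1*(-119) = 12 - 119 = -107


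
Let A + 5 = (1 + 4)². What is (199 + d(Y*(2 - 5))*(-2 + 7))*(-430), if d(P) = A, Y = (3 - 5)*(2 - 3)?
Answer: -128570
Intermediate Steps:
Y = 2 (Y = -2*(-1) = 2)
A = 20 (A = -5 + (1 + 4)² = -5 + 5² = -5 + 25 = 20)
d(P) = 20
(199 + d(Y*(2 - 5))*(-2 + 7))*(-430) = (199 + 20*(-2 + 7))*(-430) = (199 + 20*5)*(-430) = (199 + 100)*(-430) = 299*(-430) = -128570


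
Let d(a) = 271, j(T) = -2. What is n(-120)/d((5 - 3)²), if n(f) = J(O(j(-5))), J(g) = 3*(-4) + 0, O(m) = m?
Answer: -12/271 ≈ -0.044280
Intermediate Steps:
J(g) = -12 (J(g) = -12 + 0 = -12)
n(f) = -12
n(-120)/d((5 - 3)²) = -12/271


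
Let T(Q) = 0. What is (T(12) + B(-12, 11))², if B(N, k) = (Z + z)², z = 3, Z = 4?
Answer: 2401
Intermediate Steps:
B(N, k) = 49 (B(N, k) = (4 + 3)² = 7² = 49)
(T(12) + B(-12, 11))² = (0 + 49)² = 49² = 2401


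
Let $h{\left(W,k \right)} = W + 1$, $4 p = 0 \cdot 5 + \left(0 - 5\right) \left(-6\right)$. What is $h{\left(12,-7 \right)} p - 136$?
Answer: $- \frac{77}{2} \approx -38.5$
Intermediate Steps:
$p = \frac{15}{2}$ ($p = \frac{0 \cdot 5 + \left(0 - 5\right) \left(-6\right)}{4} = \frac{0 + \left(0 - 5\right) \left(-6\right)}{4} = \frac{0 - -30}{4} = \frac{0 + 30}{4} = \frac{1}{4} \cdot 30 = \frac{15}{2} \approx 7.5$)
$h{\left(W,k \right)} = 1 + W$
$h{\left(12,-7 \right)} p - 136 = \left(1 + 12\right) \frac{15}{2} - 136 = 13 \cdot \frac{15}{2} - 136 = \frac{195}{2} - 136 = - \frac{77}{2}$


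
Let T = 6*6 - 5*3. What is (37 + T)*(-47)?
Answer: -2726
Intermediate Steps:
T = 21 (T = 36 - 15 = 21)
(37 + T)*(-47) = (37 + 21)*(-47) = 58*(-47) = -2726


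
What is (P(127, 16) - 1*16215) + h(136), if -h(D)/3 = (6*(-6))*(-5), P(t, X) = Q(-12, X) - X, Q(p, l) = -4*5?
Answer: -16791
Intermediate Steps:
Q(p, l) = -20
P(t, X) = -20 - X
h(D) = -540 (h(D) = -3*6*(-6)*(-5) = -(-108)*(-5) = -3*180 = -540)
(P(127, 16) - 1*16215) + h(136) = ((-20 - 1*16) - 1*16215) - 540 = ((-20 - 16) - 16215) - 540 = (-36 - 16215) - 540 = -16251 - 540 = -16791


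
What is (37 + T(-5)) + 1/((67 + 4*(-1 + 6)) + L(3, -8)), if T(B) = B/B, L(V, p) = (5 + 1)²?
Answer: 4675/123 ≈ 38.008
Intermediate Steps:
L(V, p) = 36 (L(V, p) = 6² = 36)
T(B) = 1
(37 + T(-5)) + 1/((67 + 4*(-1 + 6)) + L(3, -8)) = (37 + 1) + 1/((67 + 4*(-1 + 6)) + 36) = 38 + 1/((67 + 4*5) + 36) = 38 + 1/((67 + 20) + 36) = 38 + 1/(87 + 36) = 38 + 1/123 = 4675/123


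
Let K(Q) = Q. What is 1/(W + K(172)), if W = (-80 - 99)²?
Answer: 1/32213 ≈ 3.1043e-5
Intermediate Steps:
W = 32041 (W = (-179)² = 32041)
1/(W + K(172)) = 1/(32041 + 172) = 1/32213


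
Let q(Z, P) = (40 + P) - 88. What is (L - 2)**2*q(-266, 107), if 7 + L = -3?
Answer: 8496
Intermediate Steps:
L = -10 (L = -7 - 3 = -10)
q(Z, P) = -48 + P
(L - 2)**2*q(-266, 107) = (-10 - 2)**2*(-48 + 107) = (-12)**2*59 = 144*59 = 8496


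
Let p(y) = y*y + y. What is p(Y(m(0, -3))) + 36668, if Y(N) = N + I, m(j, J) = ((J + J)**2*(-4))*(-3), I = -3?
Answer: 221138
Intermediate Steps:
m(j, J) = 48*J**2 (m(j, J) = ((2*J)**2*(-4))*(-3) = ((4*J**2)*(-4))*(-3) = -16*J**2*(-3) = 48*J**2)
Y(N) = -3 + N (Y(N) = N - 3 = -3 + N)
p(y) = y + y**2 (p(y) = y**2 + y = y + y**2)
p(Y(m(0, -3))) + 36668 = (-3 + 48*(-3)**2)*(1 + (-3 + 48*(-3)**2)) + 36668 = (-3 + 48*9)*(1 + (-3 + 48*9)) + 36668 = (-3 + 432)*(1 + (-3 + 432)) + 36668 = 429*(1 + 429) + 36668 = 429*430 + 36668 = 184470 + 36668 = 221138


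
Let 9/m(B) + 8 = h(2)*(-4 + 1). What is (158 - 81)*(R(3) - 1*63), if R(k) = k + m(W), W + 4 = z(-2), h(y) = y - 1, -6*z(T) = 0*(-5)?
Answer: -4683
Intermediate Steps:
z(T) = 0 (z(T) = -0*(-5) = -⅙*0 = 0)
h(y) = -1 + y
W = -4 (W = -4 + 0 = -4)
m(B) = -9/11 (m(B) = 9/(-8 + (-1 + 2)*(-4 + 1)) = 9/(-8 + 1*(-3)) = 9/(-8 - 3) = 9/(-11) = 9*(-1/11) = -9/11)
R(k) = -9/11 + k (R(k) = k - 9/11 = -9/11 + k)
(158 - 81)*(R(3) - 1*63) = (158 - 81)*((-9/11 + 3) - 1*63) = 77*(24/11 - 63) = 77*(-669/11) = -4683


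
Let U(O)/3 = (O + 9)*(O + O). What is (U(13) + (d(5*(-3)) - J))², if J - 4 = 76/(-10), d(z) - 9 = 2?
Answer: 74874409/25 ≈ 2.9950e+6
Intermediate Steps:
d(z) = 11 (d(z) = 9 + 2 = 11)
J = -18/5 (J = 4 + 76/(-10) = 4 + 76*(-⅒) = 4 - 38/5 = -18/5 ≈ -3.6000)
U(O) = 6*O*(9 + O) (U(O) = 3*((O + 9)*(O + O)) = 3*((9 + O)*(2*O)) = 3*(2*O*(9 + O)) = 6*O*(9 + O))
(U(13) + (d(5*(-3)) - J))² = (6*13*(9 + 13) + (11 - 1*(-18/5)))² = (6*13*22 + (11 + 18/5))² = (1716 + 73/5)² = (8653/5)² = 74874409/25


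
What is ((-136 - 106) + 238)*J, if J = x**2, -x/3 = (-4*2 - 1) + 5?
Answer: -576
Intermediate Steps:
x = 12 (x = -3*((-4*2 - 1) + 5) = -3*((-8 - 1) + 5) = -3*(-9 + 5) = -3*(-4) = 12)
J = 144 (J = 12**2 = 144)
((-136 - 106) + 238)*J = ((-136 - 106) + 238)*144 = (-242 + 238)*144 = -4*144 = -576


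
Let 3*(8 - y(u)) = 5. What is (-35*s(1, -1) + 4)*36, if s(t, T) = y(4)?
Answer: -7836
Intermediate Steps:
y(u) = 19/3 (y(u) = 8 - ⅓*5 = 8 - 5/3 = 19/3)
s(t, T) = 19/3
(-35*s(1, -1) + 4)*36 = (-35*19/3 + 4)*36 = (-665/3 + 4)*36 = -653/3*36 = -7836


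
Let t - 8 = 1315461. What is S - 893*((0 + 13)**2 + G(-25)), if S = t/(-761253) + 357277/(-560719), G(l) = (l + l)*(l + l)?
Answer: -1017360222449749511/426849020907 ≈ -2.3834e+6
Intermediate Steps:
t = 1315469 (t = 8 + 1315461 = 1315469)
G(l) = 4*l**2 (G(l) = (2*l)*(2*l) = 4*l**2)
S = -1009586650292/426849020907 (S = 1315469/(-761253) + 357277/(-560719) = 1315469*(-1/761253) + 357277*(-1/560719) = -1315469/761253 - 357277/560719 = -1009586650292/426849020907 ≈ -2.3652)
S - 893*((0 + 13)**2 + G(-25)) = -1009586650292/426849020907 - 893*((0 + 13)**2 + 4*(-25)**2) = -1009586650292/426849020907 - 893*(13**2 + 4*625) = -1009586650292/426849020907 - 893*(169 + 2500) = -1009586650292/426849020907 - 893*2669 = -1009586650292/426849020907 - 1*2383417 = -1009586650292/426849020907 - 2383417 = -1017360222449749511/426849020907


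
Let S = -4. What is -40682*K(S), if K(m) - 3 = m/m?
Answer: -162728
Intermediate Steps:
K(m) = 4 (K(m) = 3 + m/m = 3 + 1 = 4)
-40682*K(S) = -40682*4 = -162728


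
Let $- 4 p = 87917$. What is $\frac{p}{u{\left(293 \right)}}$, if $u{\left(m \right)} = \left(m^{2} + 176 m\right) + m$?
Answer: $- \frac{87917}{550840} \approx -0.15961$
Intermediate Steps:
$p = - \frac{87917}{4}$ ($p = \left(- \frac{1}{4}\right) 87917 = - \frac{87917}{4} \approx -21979.0$)
$u{\left(m \right)} = m^{2} + 177 m$
$\frac{p}{u{\left(293 \right)}} = - \frac{87917}{4 \cdot 293 \left(177 + 293\right)} = - \frac{87917}{4 \cdot 293 \cdot 470} = - \frac{87917}{4 \cdot 137710} = \left(- \frac{87917}{4}\right) \frac{1}{137710} = - \frac{87917}{550840}$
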